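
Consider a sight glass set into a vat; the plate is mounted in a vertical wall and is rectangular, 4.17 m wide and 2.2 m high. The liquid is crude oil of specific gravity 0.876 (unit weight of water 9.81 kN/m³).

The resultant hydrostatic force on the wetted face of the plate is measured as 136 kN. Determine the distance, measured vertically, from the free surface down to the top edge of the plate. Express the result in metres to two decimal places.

γ = 0.876 × 9.81 = 8.59356 kN/m³.
A = 4.17 × 2.2 = 9.174 m².
From F = γ·h_c·A, the centroid depth is h_c = 136/(8.59356 × 9.174) = 1.72507 m.
The centroid lies 2.2/2 = 1.1 m below the top edge, so the top edge sits at h_top = 1.72507 − 1.1 = 0.62507 m below the surface.

d_top ≈ 0.63 m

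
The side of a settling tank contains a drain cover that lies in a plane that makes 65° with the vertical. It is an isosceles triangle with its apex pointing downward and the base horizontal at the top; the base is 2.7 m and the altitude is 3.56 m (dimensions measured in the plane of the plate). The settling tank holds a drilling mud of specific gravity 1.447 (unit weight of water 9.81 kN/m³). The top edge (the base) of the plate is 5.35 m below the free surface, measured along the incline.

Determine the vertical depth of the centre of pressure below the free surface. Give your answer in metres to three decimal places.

γ = 1.447 × 9.81 = 14.19507 kN/m³.
The plate makes 65° with the vertical, i.e. θ = 90° − 65° = 25° to the horizontal. Measuring y along the incline from the free-surface line, vertical depth h = y·sinθ with sinθ = 0.422618.
With the apex down, the centroid sits h/3 = 3.56/3 = 1.18667 m below the base (the top edge), so y_c = 5.35 + 1.18667 = 6.53667 m and h_c = 6.53667 × 0.422618 = 2.76251 m.
A = ½ × 2.7 × 3.56 = 4.806 m².
Resultant F = γ·h_c·A = 14.19507 × 2.76251 × 4.806 = 188.463 kN.
I_c = b·h³/36 = 2.7 × 3.56³/36 = 3.38385 m⁴.
Centre of pressure: y_p = y_c + I_c/(y_c·A) = 6.53667 + 3.38385/(6.53667 × 4.806) = 6.53667 + 0.107714 = 6.64438 m along the plane.
Vertically, h_p = y_p·sinθ = 6.64438 × 0.422618 = 2.80803 m.

h_p = 2.808 m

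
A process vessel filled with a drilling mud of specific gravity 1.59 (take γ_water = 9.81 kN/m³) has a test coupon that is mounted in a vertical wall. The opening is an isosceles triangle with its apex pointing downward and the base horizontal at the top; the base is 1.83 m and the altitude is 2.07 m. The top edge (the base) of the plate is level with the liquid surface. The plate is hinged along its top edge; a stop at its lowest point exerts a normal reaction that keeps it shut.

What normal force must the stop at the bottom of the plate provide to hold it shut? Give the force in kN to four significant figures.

γ = 1.59 × 9.81 = 15.5979 kN/m³.
With the apex down, the centroid sits h/3 = 2.07/3 = 0.69 m below the base (the top edge), so the centroid depth is h_c = 0.69 m.
A = ½ × 1.83 × 2.07 = 1.89405 m².
Resultant F = γ·h_c·A = 15.5979 × 0.69 × 1.89405 = 20.3848 kN.
I_c = b·h³/36 = 1.83 × 2.07³/36 = 0.450879 m⁴.
Centre of pressure: y_p = y_c + I_c/(y_c·A) = 0.69 + 0.450879/(0.69 × 1.89405) = 0.69 + 0.345 = 1.035 m along the plane.
The resultant acts 0.69 + 0.345 = 1.035 m (along the plate) below the hinge at the top edge, so the moment about the hinge is M = F × 1.035 = 20.3848 × 1.035 = 21.0983 kN·m.
A normal force at the bottom, 2.07 m from the hinge, must supply this moment: P = 21.0983/2.07 = 10.1924 kN.

P ≈ 10.19 kN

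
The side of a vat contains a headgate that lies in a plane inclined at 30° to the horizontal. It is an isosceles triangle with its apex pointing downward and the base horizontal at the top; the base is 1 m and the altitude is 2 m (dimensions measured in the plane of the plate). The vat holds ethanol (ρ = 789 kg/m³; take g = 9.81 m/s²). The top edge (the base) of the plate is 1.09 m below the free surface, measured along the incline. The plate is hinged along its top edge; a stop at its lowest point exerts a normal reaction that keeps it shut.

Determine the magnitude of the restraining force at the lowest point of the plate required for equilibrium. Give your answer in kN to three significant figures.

γ = ρg = 789 × 9.81 / 1000 = 7.74009 kN/m³.
Let θ = 30° be the plate's angle to the horizontal; measure y along the incline from where the plane meets the free surface. Vertical depth h = y·sinθ with sinθ = 0.500000.
With the apex down, the centroid sits h/3 = 2/3 = 0.666667 m below the base (the top edge), so y_c = 1.09 + 0.666667 = 1.75667 m and h_c = 1.75667 × 0.500000 = 0.878335 m.
A = ½ × 1 × 2 = 1 m².
Resultant F = γ·h_c·A = 7.74009 × 0.878335 × 1 = 6.79839 kN.
I_c = b·h³/36 = 1 × 2³/36 = 0.222222 m⁴.
Centre of pressure: y_p = y_c + I_c/(y_c·A) = 1.75667 + 0.222222/(1.75667 × 1) = 1.75667 + 0.126502 = 1.88317 m along the plane.
The resultant acts 0.666667 + 0.126502 = 0.793169 m (along the plate) below the hinge at the top edge, so the moment about the hinge is M = F × 0.793169 = 6.79839 × 0.793169 = 5.39227 kN·m.
A normal force at the bottom, 2 m from the hinge, must supply this moment: P = 5.39227/2 = 2.69613 kN.

P ≈ 2.70 kN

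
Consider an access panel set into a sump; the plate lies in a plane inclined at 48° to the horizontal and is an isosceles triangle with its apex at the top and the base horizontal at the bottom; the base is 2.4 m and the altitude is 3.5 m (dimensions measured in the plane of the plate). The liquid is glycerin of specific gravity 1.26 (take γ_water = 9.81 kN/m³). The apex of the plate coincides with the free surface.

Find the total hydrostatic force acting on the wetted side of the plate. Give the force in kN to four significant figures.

γ = 1.26 × 9.81 = 12.3606 kN/m³.
Let θ = 48° be the plate's angle to the horizontal; measure y along the incline from where the plane meets the free surface. Vertical depth h = y·sinθ with sinθ = 0.743145.
With the apex up, the centroid sits 2h/3 = 2 × 3.5/3 = 2.33333 m below the apex, so y_c = 2.33333 m and h_c = 2.33333 × 0.743145 = 1.734 m.
A = ½ × 2.4 × 3.5 = 4.2 m².
Resultant F = γ·h_c·A = 12.3606 × 1.734 × 4.2 = 90.0198 kN.

F ≈ 90.02 kN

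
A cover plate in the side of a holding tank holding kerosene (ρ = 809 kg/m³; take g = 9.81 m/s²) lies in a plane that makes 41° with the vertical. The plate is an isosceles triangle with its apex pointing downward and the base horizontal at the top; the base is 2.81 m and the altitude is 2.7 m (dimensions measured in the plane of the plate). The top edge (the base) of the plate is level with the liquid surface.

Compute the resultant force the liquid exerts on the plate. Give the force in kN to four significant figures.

γ = ρg = 809 × 9.81 / 1000 = 7.93629 kN/m³.
The plate makes 41° with the vertical, i.e. θ = 90° − 41° = 49° to the horizontal. Measuring y along the incline from the free-surface line, vertical depth h = y·sinθ with sinθ = 0.754710.
With the apex down, the centroid sits h/3 = 2.7/3 = 0.9 m below the base (the top edge), so y_c = 0.9 m and h_c = 0.9 × 0.754710 = 0.679239 m.
A = ½ × 2.81 × 2.7 = 3.7935 m².
Resultant F = γ·h_c·A = 7.93629 × 0.679239 × 3.7935 = 20.4494 kN.

F ≈ 20.45 kN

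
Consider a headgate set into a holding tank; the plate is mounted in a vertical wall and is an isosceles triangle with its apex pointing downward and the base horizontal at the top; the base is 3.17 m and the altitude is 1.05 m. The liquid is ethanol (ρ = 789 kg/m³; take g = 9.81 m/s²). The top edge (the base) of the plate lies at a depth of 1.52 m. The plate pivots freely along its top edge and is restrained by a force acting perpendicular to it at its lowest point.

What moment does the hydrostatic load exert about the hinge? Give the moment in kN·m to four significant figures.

M ≈ 9.220 kN·m

γ = ρg = 789 × 9.81 / 1000 = 7.74009 kN/m³.
With the apex down, the centroid sits h/3 = 1.05/3 = 0.35 m below the base (the top edge), so the centroid depth is h_c = 1.52 + 0.35 = 1.87 m.
A = ½ × 3.17 × 1.05 = 1.66425 m².
Resultant F = γ·h_c·A = 7.74009 × 1.87 × 1.66425 = 24.0883 kN.
I_c = b·h³/36 = 3.17 × 1.05³/36 = 0.101935 m⁴.
Centre of pressure: y_p = y_c + I_c/(y_c·A) = 1.87 + 0.101935/(1.87 × 1.66425) = 1.87 + 0.0327539 = 1.90275 m along the plane.
The resultant acts 0.35 + 0.0327539 = 0.382754 m (along the plate) below the hinge at the top edge, so the moment about the hinge is M = F × 0.382754 = 24.0883 × 0.382754 = 9.21989 kN·m.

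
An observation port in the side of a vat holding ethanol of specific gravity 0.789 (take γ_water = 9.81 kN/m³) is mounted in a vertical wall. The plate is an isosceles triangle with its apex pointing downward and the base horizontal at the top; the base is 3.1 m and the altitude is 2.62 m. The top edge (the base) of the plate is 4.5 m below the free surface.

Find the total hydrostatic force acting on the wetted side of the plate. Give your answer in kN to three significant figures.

γ = 0.789 × 9.81 = 7.74009 kN/m³.
With the apex down, the centroid sits h/3 = 2.62/3 = 0.873333 m below the base (the top edge), so the centroid depth is h_c = 4.5 + 0.873333 = 5.37333 m.
A = ½ × 3.1 × 2.62 = 4.061 m².
Resultant F = γ·h_c·A = 7.74009 × 5.37333 × 4.061 = 168.897 kN.

F ≈ 169 kN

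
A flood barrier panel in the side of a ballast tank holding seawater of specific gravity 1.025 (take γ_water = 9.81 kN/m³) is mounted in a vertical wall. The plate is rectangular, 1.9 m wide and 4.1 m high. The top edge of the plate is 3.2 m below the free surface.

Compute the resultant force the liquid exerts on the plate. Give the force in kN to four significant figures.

F ≈ 411.2 kN

γ = 1.025 × 9.81 = 10.05525 kN/m³.
The centroid lies 4.1/2 = 2.05 m below the top edge, so the centroid depth is h_c = 3.2 + 2.05 = 5.25 m.
A = 1.9 × 4.1 = 7.79 m².
Resultant F = γ·h_c·A = 10.05525 × 5.25 × 7.79 = 411.235 kN.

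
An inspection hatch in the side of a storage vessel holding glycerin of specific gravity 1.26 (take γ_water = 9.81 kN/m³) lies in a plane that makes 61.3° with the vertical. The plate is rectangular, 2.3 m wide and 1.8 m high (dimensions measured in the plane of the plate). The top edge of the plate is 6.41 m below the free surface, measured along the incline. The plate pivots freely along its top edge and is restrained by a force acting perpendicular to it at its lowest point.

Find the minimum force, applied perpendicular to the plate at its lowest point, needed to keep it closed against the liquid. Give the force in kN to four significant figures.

P ≈ 93.51 kN

γ = 1.26 × 9.81 = 12.3606 kN/m³.
The plate makes 61.3° with the vertical, i.e. θ = 90° − 61.3° = 28.7° to the horizontal. Measuring y along the incline from the free-surface line, vertical depth h = y·sinθ with sinθ = 0.480223.
The centroid lies 1.8/2 = 0.9 m below the top edge, so y_c = 6.41 + 0.9 = 7.31 m and h_c = 7.31 × 0.480223 = 3.51043 m.
A = 2.3 × 1.8 = 4.14 m².
Resultant F = γ·h_c·A = 12.3606 × 3.51043 × 4.14 = 179.639 kN.
I_c = b·h³/12 = 2.3 × 1.8³/12 = 1.1178 m⁴.
Centre of pressure: y_p = y_c + I_c/(y_c·A) = 7.31 + 1.1178/(7.31 × 4.14) = 7.31 + 0.0369357 = 7.34694 m along the plane.
The resultant acts 0.9 + 0.0369357 = 0.936936 m (along the plate) below the hinge at the top edge, so the moment about the hinge is M = F × 0.936936 = 179.639 × 0.936936 = 168.31 kN·m.
A normal force at the bottom, 1.8 m from the hinge, must supply this moment: P = 168.31/1.8 = 93.5056 kN.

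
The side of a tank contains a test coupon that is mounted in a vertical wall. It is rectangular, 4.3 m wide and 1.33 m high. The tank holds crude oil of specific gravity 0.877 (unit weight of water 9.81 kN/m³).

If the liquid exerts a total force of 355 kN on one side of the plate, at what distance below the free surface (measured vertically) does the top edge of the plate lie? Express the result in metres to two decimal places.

γ = 0.877 × 9.81 = 8.60337 kN/m³.
A = 4.3 × 1.33 = 5.719 m².
From F = γ·h_c·A, the centroid depth is h_c = 355/(8.60337 × 5.719) = 7.21506 m.
The centroid lies 1.33/2 = 0.665 m below the top edge, so the top edge sits at h_top = 7.21506 − 0.665 = 6.55006 m below the surface.

d_top ≈ 6.55 m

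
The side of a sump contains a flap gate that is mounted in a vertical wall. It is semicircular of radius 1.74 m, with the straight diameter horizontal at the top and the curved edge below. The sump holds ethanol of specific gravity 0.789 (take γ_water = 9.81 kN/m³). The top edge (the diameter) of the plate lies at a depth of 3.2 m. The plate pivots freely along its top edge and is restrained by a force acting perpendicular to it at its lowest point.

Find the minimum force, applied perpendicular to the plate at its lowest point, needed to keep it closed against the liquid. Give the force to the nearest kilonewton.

γ = 0.789 × 9.81 = 7.74009 kN/m³.
The centroid of a semicircle lies 4r/(3π) = 0.738479 m from the diameter, here below the top edge, so the centroid depth is h_c = 3.2 + 0.738479 = 3.93848 m.
A = πr²/2 = π × 1.74²/2 = 4.75574 m².
Resultant F = γ·h_c·A = 7.74009 × 3.93848 × 4.75574 = 144.975 kN.
I_c = (π/8 − 8/(9π))·r⁴ = 0.109757 × 1.74⁴ = 1.00607 m⁴.
Centre of pressure: y_p = y_c + I_c/(y_c·A) = 3.93848 + 1.00607/(3.93848 × 4.75574) = 3.93848 + 0.0537133 = 3.99219 m along the plane.
The resultant acts 0.738479 + 0.0537133 = 0.792192 m (along the plate) below the hinge at the top edge, so the moment about the hinge is M = F × 0.792192 = 144.975 × 0.792192 = 114.848 kN·m.
A normal force at the bottom, 1.74 m from the hinge, must supply this moment: P = 114.848/1.74 = 66.0046 kN.

P ≈ 66 kN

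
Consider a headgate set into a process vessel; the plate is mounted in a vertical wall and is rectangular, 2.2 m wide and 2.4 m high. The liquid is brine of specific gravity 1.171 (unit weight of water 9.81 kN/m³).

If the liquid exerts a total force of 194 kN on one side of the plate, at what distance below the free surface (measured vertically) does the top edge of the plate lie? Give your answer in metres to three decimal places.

γ = 1.171 × 9.81 = 11.48751 kN/m³.
A = 2.2 × 2.4 = 5.28 m².
From F = γ·h_c·A, the centroid depth is h_c = 194/(11.48751 × 5.28) = 3.19847 m.
The centroid lies 2.4/2 = 1.2 m below the top edge, so the top edge sits at h_top = 3.19847 − 1.2 = 1.99847 m below the surface.

d_top ≈ 1.998 m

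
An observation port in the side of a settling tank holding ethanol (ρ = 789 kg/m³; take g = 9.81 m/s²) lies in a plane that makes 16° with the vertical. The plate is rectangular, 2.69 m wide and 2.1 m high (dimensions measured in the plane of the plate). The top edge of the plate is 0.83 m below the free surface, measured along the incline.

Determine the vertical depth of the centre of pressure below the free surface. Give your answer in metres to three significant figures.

h_p = 2.00 m

γ = ρg = 789 × 9.81 / 1000 = 7.74009 kN/m³.
The plate makes 16° with the vertical, i.e. θ = 90° − 16° = 74° to the horizontal. Measuring y along the incline from the free-surface line, vertical depth h = y·sinθ with sinθ = 0.961262.
The centroid lies 2.1/2 = 1.05 m below the top edge, so y_c = 0.83 + 1.05 = 1.88 m and h_c = 1.88 × 0.961262 = 1.80717 m.
A = 2.69 × 2.1 = 5.649 m².
Resultant F = γ·h_c·A = 7.74009 × 1.80717 × 5.649 = 79.0163 kN.
I_c = b·h³/12 = 2.69 × 2.1³/12 = 2.07601 m⁴.
Centre of pressure: y_p = y_c + I_c/(y_c·A) = 1.88 + 2.07601/(1.88 × 5.649) = 1.88 + 0.195479 = 2.07548 m along the plane.
Vertically, h_p = y_p·sinθ = 2.07548 × 0.961262 = 1.99508 m.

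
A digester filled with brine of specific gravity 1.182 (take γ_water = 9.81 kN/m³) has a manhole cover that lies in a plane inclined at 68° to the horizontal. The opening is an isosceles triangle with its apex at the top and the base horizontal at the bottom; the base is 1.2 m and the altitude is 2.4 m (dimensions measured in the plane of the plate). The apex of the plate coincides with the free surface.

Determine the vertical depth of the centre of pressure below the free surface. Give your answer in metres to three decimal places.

γ = 1.182 × 9.81 = 11.59542 kN/m³.
Let θ = 68° be the plate's angle to the horizontal; measure y along the incline from where the plane meets the free surface. Vertical depth h = y·sinθ with sinθ = 0.927184.
With the apex up, the centroid sits 2h/3 = 2 × 2.4/3 = 1.6 m below the apex, so y_c = 1.6 m and h_c = 1.6 × 0.927184 = 1.48349 m.
A = ½ × 1.2 × 2.4 = 1.44 m².
Resultant F = γ·h_c·A = 11.59542 × 1.48349 × 1.44 = 24.7704 kN.
I_c = b·h³/36 = 1.2 × 2.4³/36 = 0.4608 m⁴.
Centre of pressure: y_p = y_c + I_c/(y_c·A) = 1.6 + 0.4608/(1.6 × 1.44) = 1.6 + 0.2 = 1.8 m along the plane.
Vertically, h_p = y_p·sinθ = 1.8 × 0.927184 = 1.66893 m.

h_p = 1.669 m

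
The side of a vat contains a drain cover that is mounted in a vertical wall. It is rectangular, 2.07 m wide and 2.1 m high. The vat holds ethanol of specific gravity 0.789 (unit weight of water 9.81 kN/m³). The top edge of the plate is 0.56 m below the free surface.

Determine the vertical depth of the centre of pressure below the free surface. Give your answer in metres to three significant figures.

h_p = 1.84 m

γ = 0.789 × 9.81 = 7.74009 kN/m³.
The centroid lies 2.1/2 = 1.05 m below the top edge, so the centroid depth is h_c = 0.56 + 1.05 = 1.61 m.
A = 2.07 × 2.1 = 4.347 m².
Resultant F = γ·h_c·A = 7.74009 × 1.61 × 4.347 = 54.1703 kN.
I_c = b·h³/12 = 2.07 × 2.1³/12 = 1.59752 m⁴.
Centre of pressure: y_p = y_c + I_c/(y_c·A) = 1.61 + 1.59752/(1.61 × 4.347) = 1.61 + 0.228261 = 1.83826 m along the plane.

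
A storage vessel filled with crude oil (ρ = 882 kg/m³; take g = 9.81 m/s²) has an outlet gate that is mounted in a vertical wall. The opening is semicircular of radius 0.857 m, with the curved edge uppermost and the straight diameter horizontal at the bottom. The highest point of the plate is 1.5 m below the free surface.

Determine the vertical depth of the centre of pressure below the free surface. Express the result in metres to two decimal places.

h_p = 2.02 m

γ = ρg = 882 × 9.81 / 1000 = 8.65242 kN/m³.
The centroid lies 4r/(3π) = 0.363722 m above the diameter, so r − 4r/(3π) = 0.857 − 0.363722 = 0.493278 m below the topmost point, so the centroid depth is h_c = 1.5 + 0.493278 = 1.99328 m.
A = πr²/2 = π × 0.857²/2 = 1.15367 m².
Resultant F = γ·h_c·A = 8.65242 × 1.99328 × 1.15367 = 19.897 kN.
I_c = (π/8 − 8/(9π))·r⁴ = 0.109757 × 0.857⁴ = 0.0592046 m⁴.
Centre of pressure: y_p = y_c + I_c/(y_c·A) = 1.99328 + 0.0592046/(1.99328 × 1.15367) = 1.99328 + 0.0257457 = 2.01903 m along the plane.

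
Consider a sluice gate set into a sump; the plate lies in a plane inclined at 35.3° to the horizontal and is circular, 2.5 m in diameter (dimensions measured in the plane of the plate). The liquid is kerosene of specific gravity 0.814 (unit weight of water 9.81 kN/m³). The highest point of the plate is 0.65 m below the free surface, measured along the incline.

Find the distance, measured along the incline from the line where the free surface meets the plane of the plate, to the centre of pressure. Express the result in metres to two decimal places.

γ = 0.814 × 9.81 = 7.98534 kN/m³.
Let θ = 35.3° be the plate's angle to the horizontal; measure y along the incline from where the plane meets the free surface. Vertical depth h = y·sinθ with sinθ = 0.577858.
The centroid is at the centre, 1.25 m below the top of the plate, so y_c = 0.65 + 1.25 = 1.9 m and h_c = 1.9 × 0.577858 = 1.09793 m.
A = π(1.25)² = 4.90874 m².
Resultant F = γ·h_c·A = 7.98534 × 1.09793 × 4.90874 = 43.0366 kN.
I_c = πr⁴/4 = π × 1.25⁴/4 = 1.91748 m⁴.
Centre of pressure: y_p = y_c + I_c/(y_c·A) = 1.9 + 1.91748/(1.9 × 4.90874) = 1.9 + 0.205592 = 2.10559 m along the plane.

y_p = 2.11 m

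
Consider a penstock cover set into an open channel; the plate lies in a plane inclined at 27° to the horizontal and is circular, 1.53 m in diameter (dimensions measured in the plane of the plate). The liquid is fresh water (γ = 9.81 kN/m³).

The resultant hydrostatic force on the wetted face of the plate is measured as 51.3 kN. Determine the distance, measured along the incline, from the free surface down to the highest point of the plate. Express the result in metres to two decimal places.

y_top ≈ 5.50 m

γ = 9.81 kN/m³.
A = π(0.765)² = 1.83854 m².
From F = γ·h_c·A, the centroid depth is h_c = 51.3/(9.81 × 1.83854) = 2.8443 m.
Let θ = 27° be the plate's angle to the horizontal; measure y along the incline from where the plane meets the free surface. Vertical depth h = y·sinθ with sinθ = 0.453990.
Along the incline, y_c = h_c/sinθ = 2.8443/0.453990 = 6.26512 m.
The centroid is at the centre, 0.765 m below the top of the plate, so the highest point sits at y_top = 6.26512 − 0.765 = 5.50012 m along the incline.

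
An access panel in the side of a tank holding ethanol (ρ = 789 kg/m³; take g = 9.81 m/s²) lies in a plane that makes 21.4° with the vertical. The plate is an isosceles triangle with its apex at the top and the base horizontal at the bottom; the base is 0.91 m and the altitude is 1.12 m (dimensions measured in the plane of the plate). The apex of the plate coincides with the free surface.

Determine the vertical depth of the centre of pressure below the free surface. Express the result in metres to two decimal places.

γ = ρg = 789 × 9.81 / 1000 = 7.74009 kN/m³.
The plate makes 21.4° with the vertical, i.e. θ = 90° − 21.4° = 68.6° to the horizontal. Measuring y along the incline from the free-surface line, vertical depth h = y·sinθ with sinθ = 0.931056.
With the apex up, the centroid sits 2h/3 = 2 × 1.12/3 = 0.746667 m below the apex, so y_c = 0.746667 m and h_c = 0.746667 × 0.931056 = 0.695189 m.
A = ½ × 0.91 × 1.12 = 0.5096 m².
Resultant F = γ·h_c·A = 7.74009 × 0.695189 × 0.5096 = 2.74207 kN.
I_c = b·h³/36 = 0.91 × 1.12³/36 = 0.0355135 m⁴.
Centre of pressure: y_p = y_c + I_c/(y_c·A) = 0.746667 + 0.0355135/(0.746667 × 0.5096) = 0.746667 + 0.0933334 = 0.84 m along the plane.
Vertically, h_p = y_p·sinθ = 0.84 × 0.931056 = 0.782087 m.

h_p = 0.78 m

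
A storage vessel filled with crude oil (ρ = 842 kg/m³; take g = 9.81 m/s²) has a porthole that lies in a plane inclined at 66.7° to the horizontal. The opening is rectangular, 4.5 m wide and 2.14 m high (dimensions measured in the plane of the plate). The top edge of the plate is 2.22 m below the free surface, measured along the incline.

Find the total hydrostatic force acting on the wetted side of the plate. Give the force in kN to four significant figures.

F ≈ 240.4 kN

γ = ρg = 842 × 9.81 / 1000 = 8.26002 kN/m³.
Let θ = 66.7° be the plate's angle to the horizontal; measure y along the incline from where the plane meets the free surface. Vertical depth h = y·sinθ with sinθ = 0.918446.
The centroid lies 2.14/2 = 1.07 m below the top edge, so y_c = 2.22 + 1.07 = 3.29 m and h_c = 3.29 × 0.918446 = 3.02169 m.
A = 4.5 × 2.14 = 9.63 m².
Resultant F = γ·h_c·A = 8.26002 × 3.02169 × 9.63 = 240.357 kN.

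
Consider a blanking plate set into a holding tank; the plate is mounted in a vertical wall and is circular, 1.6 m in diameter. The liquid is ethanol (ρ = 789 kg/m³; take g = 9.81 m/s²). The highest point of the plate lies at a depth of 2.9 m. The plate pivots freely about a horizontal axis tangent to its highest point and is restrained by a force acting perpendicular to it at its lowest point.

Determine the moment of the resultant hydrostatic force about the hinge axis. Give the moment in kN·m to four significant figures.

γ = ρg = 789 × 9.81 / 1000 = 7.74009 kN/m³.
The centroid is at the centre, 0.8 m below the top of the plate, so the centroid depth is h_c = 2.9 + 0.8 = 3.7 m.
A = π(0.8)² = 2.01062 m².
Resultant F = γ·h_c·A = 7.74009 × 3.7 × 2.01062 = 57.5808 kN.
I_c = πr⁴/4 = π × 0.8⁴/4 = 0.321699 m⁴.
Centre of pressure: y_p = y_c + I_c/(y_c·A) = 3.7 + 0.321699/(3.7 × 2.01062) = 3.7 + 0.0432432 = 3.74324 m along the plane.
The resultant acts 0.8 + 0.0432432 = 0.843243 m (along the plate) below the hinge at the top edge, so the moment about the hinge is M = F × 0.843243 = 57.5808 × 0.843243 = 48.5546 kN·m.

M ≈ 48.55 kN·m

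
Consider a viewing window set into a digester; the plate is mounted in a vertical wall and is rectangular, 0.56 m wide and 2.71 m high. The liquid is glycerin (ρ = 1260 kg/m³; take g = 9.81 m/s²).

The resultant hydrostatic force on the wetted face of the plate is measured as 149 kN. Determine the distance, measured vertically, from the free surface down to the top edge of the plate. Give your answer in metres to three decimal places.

γ = ρg = 1260 × 9.81 / 1000 = 12.3606 kN/m³.
A = 0.56 × 2.71 = 1.5176 m².
From F = γ·h_c·A, the centroid depth is h_c = 149/(12.3606 × 1.5176) = 7.94309 m.
The centroid lies 2.71/2 = 1.355 m below the top edge, so the top edge sits at h_top = 7.94309 − 1.355 = 6.58809 m below the surface.

d_top ≈ 6.588 m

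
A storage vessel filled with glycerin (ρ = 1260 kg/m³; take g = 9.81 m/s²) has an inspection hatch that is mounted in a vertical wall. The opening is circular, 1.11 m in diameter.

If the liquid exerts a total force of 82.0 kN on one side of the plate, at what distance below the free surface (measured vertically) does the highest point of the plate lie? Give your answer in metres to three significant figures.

γ = ρg = 1260 × 9.81 / 1000 = 12.3606 kN/m³.
A = π(0.555)² = 0.967689 m².
From F = γ·h_c·A, the centroid depth is h_c = 82.0/(12.3606 × 0.967689) = 6.85549 m.
The centroid is at the centre, 0.555 m below the top of the plate, so the highest point sits at h_top = 6.85549 − 0.555 = 6.30049 m below the surface.

d_top ≈ 6.30 m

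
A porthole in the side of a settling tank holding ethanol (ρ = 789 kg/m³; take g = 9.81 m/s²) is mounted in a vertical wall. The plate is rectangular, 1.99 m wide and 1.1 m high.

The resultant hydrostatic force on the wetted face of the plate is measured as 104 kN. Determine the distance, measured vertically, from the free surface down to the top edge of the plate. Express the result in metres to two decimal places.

d_top ≈ 5.59 m

γ = ρg = 789 × 9.81 / 1000 = 7.74009 kN/m³.
A = 1.99 × 1.1 = 2.189 m².
From F = γ·h_c·A, the centroid depth is h_c = 104/(7.74009 × 2.189) = 6.13821 m.
The centroid lies 1.1/2 = 0.55 m below the top edge, so the top edge sits at h_top = 6.13821 − 0.55 = 5.58821 m below the surface.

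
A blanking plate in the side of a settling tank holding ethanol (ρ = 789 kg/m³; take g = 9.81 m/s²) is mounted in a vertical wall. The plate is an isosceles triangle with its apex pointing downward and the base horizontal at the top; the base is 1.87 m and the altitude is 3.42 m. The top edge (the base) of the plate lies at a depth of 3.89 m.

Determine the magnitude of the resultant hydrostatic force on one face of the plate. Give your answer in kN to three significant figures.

γ = ρg = 789 × 9.81 / 1000 = 7.74009 kN/m³.
With the apex down, the centroid sits h/3 = 3.42/3 = 1.14 m below the base (the top edge), so the centroid depth is h_c = 3.89 + 1.14 = 5.03 m.
A = ½ × 1.87 × 3.42 = 3.1977 m².
Resultant F = γ·h_c·A = 7.74009 × 5.03 × 3.1977 = 124.495 kN.

F ≈ 124 kN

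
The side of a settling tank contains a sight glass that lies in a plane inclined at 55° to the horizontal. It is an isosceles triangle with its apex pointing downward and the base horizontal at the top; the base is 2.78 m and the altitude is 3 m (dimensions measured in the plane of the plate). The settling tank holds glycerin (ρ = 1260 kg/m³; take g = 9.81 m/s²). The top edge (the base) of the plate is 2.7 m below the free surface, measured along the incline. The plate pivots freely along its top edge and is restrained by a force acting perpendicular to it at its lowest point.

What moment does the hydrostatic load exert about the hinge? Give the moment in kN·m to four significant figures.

M ≈ 177.3 kN·m

γ = ρg = 1260 × 9.81 / 1000 = 12.3606 kN/m³.
Let θ = 55° be the plate's angle to the horizontal; measure y along the incline from where the plane meets the free surface. Vertical depth h = y·sinθ with sinθ = 0.819152.
With the apex down, the centroid sits h/3 = 3/3 = 1 m below the base (the top edge), so y_c = 2.7 + 1 = 3.7 m and h_c = 3.7 × 0.819152 = 3.03086 m.
A = ½ × 2.78 × 3 = 4.17 m².
Resultant F = γ·h_c·A = 12.3606 × 3.03086 × 4.17 = 156.222 kN.
I_c = b·h³/36 = 2.78 × 3³/36 = 2.085 m⁴.
Centre of pressure: y_p = y_c + I_c/(y_c·A) = 3.7 + 2.085/(3.7 × 4.17) = 3.7 + 0.135135 = 3.83514 m along the plane.
The resultant acts 1 + 0.135135 = 1.13514 m (along the plate) below the hinge at the top edge, so the moment about the hinge is M = F × 1.13514 = 156.222 × 1.13514 = 177.334 kN·m.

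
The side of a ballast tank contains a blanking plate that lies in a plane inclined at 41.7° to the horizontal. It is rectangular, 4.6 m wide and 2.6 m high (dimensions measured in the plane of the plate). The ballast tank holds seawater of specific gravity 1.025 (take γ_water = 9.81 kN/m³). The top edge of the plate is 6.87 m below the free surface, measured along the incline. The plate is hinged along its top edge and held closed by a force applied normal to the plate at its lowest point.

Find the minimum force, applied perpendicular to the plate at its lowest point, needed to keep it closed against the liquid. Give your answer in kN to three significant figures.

γ = 1.025 × 9.81 = 10.05525 kN/m³.
Let θ = 41.7° be the plate's angle to the horizontal; measure y along the incline from where the plane meets the free surface. Vertical depth h = y·sinθ with sinθ = 0.665230.
The centroid lies 2.6/2 = 1.3 m below the top edge, so y_c = 6.87 + 1.3 = 8.17 m and h_c = 8.17 × 0.665230 = 5.43493 m.
A = 4.6 × 2.6 = 11.96 m².
Resultant F = γ·h_c·A = 10.05525 × 5.43493 × 11.96 = 653.609 kN.
I_c = b·h³/12 = 4.6 × 2.6³/12 = 6.73747 m⁴.
Centre of pressure: y_p = y_c + I_c/(y_c·A) = 8.17 + 6.73747/(8.17 × 11.96) = 8.17 + 0.0689515 = 8.23895 m along the plane.
The resultant acts 1.3 + 0.0689515 = 1.36895 m (along the plate) below the hinge at the top edge, so the moment about the hinge is M = F × 1.36895 = 653.609 × 1.36895 = 894.758 kN·m.
A normal force at the bottom, 2.6 m from the hinge, must supply this moment: P = 894.758/2.6 = 344.138 kN.

P ≈ 344 kN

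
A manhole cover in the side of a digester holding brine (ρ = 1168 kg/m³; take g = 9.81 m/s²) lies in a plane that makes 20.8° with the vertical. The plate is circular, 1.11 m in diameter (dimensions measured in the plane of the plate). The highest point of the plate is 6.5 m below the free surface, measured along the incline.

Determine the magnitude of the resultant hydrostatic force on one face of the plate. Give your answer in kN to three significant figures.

F ≈ 73.1 kN

γ = ρg = 1168 × 9.81 / 1000 = 11.45808 kN/m³.
The plate makes 20.8° with the vertical, i.e. θ = 90° − 20.8° = 69.2° to the horizontal. Measuring y along the incline from the free-surface line, vertical depth h = y·sinθ with sinθ = 0.934826.
The centroid is at the centre, 0.555 m below the top of the plate, so y_c = 6.5 + 0.555 = 7.055 m and h_c = 7.055 × 0.934826 = 6.5952 m.
A = π(0.555)² = 0.967689 m².
Resultant F = γ·h_c·A = 11.45808 × 6.5952 × 0.967689 = 73.1266 kN.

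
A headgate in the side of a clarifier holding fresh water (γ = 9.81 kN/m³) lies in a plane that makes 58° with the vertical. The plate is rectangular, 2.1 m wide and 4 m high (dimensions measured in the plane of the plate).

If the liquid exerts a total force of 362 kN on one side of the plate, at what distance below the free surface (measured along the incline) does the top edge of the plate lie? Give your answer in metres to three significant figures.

y_top ≈ 6.29 m

γ = 9.81 kN/m³.
A = 2.1 × 4 = 8.4 m².
From F = γ·h_c·A, the centroid depth is h_c = 362/(9.81 × 8.4) = 4.39299 m.
The plate makes 58° with the vertical, i.e. θ = 90° − 58° = 32° to the horizontal. Measuring y along the incline from the free-surface line, vertical depth h = y·sinθ with sinθ = 0.529919.
Along the incline, y_c = h_c/sinθ = 4.39299/0.529919 = 8.28993 m.
The centroid lies 4/2 = 2 m below the top edge, so the top edge sits at y_top = 8.28993 − 2 = 6.28993 m along the incline.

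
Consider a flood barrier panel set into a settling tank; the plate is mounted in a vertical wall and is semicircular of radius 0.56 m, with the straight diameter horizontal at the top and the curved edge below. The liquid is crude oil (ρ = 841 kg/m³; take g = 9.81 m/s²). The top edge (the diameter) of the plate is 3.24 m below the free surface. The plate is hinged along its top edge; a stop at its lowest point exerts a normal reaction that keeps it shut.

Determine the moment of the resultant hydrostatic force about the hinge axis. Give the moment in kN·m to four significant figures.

γ = ρg = 841 × 9.81 / 1000 = 8.25021 kN/m³.
The centroid of a semicircle lies 4r/(3π) = 0.237671 m from the diameter, here below the top edge, so the centroid depth is h_c = 3.24 + 0.237671 = 3.47767 m.
A = πr²/2 = π × 0.56²/2 = 0.492602 m².
Resultant F = γ·h_c·A = 8.25021 × 3.47767 × 0.492602 = 14.1335 kN.
I_c = (π/8 − 8/(9π))·r⁴ = 0.109757 × 0.56⁴ = 0.010794 m⁴.
Centre of pressure: y_p = y_c + I_c/(y_c·A) = 3.47767 + 0.010794/(3.47767 × 0.492602) = 3.47767 + 0.00630083 = 3.48397 m along the plane.
The resultant acts 0.237671 + 0.00630083 = 0.243972 m (along the plate) below the hinge at the top edge, so the moment about the hinge is M = F × 0.243972 = 14.1335 × 0.243972 = 3.44818 kN·m.

M ≈ 3.448 kN·m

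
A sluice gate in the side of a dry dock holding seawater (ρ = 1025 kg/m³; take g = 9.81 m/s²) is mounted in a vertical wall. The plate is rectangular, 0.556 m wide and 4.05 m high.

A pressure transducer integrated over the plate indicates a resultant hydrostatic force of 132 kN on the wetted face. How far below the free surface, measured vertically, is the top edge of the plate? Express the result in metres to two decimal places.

d_top ≈ 3.80 m

γ = ρg = 1025 × 9.81 / 1000 = 10.05525 kN/m³.
A = 0.556 × 4.05 = 2.2518 m².
From F = γ·h_c·A, the centroid depth is h_c = 132/(10.05525 × 2.2518) = 5.82977 m.
The centroid lies 4.05/2 = 2.025 m below the top edge, so the top edge sits at h_top = 5.82977 − 2.025 = 3.80477 m below the surface.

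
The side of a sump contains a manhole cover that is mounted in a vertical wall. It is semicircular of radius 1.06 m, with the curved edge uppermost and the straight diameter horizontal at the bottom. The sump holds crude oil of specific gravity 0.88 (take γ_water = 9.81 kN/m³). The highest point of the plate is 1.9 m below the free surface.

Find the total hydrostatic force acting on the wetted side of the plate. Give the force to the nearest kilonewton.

γ = 0.88 × 9.81 = 8.6328 kN/m³.
The centroid lies 4r/(3π) = 0.449878 m above the diameter, so r − 4r/(3π) = 1.06 − 0.449878 = 0.610122 m below the topmost point, so the centroid depth is h_c = 1.9 + 0.610122 = 2.51012 m.
A = πr²/2 = π × 1.06²/2 = 1.76495 m².
Resultant F = γ·h_c·A = 8.6328 × 2.51012 × 1.76495 = 38.2453 kN.

F ≈ 38 kN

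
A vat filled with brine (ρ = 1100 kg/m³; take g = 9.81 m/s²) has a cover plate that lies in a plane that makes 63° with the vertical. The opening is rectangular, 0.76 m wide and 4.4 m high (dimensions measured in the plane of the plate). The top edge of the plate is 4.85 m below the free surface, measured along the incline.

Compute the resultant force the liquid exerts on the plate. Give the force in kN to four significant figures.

γ = ρg = 1100 × 9.81 / 1000 = 10.791 kN/m³.
The plate makes 63° with the vertical, i.e. θ = 90° − 63° = 27° to the horizontal. Measuring y along the incline from the free-surface line, vertical depth h = y·sinθ with sinθ = 0.453990.
The centroid lies 4.4/2 = 2.2 m below the top edge, so y_c = 4.85 + 2.2 = 7.05 m and h_c = 7.05 × 0.453990 = 3.20063 m.
A = 0.76 × 4.4 = 3.344 m².
Resultant F = γ·h_c·A = 10.791 × 3.20063 × 3.344 = 115.495 kN.

F ≈ 115.5 kN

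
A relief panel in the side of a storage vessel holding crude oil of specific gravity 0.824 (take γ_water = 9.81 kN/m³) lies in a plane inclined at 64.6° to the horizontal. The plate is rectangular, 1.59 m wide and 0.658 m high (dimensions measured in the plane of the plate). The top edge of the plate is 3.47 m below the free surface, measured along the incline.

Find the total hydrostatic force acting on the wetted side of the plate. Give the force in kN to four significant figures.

γ = 0.824 × 9.81 = 8.08344 kN/m³.
Let θ = 64.6° be the plate's angle to the horizontal; measure y along the incline from where the plane meets the free surface. Vertical depth h = y·sinθ with sinθ = 0.903335.
The centroid lies 0.658/2 = 0.329 m below the top edge, so y_c = 3.47 + 0.329 = 3.799 m and h_c = 3.799 × 0.903335 = 3.43177 m.
A = 1.59 × 0.658 = 1.04622 m².
Resultant F = γ·h_c·A = 8.08344 × 3.43177 × 1.04622 = 29.0227 kN.

F ≈ 29.02 kN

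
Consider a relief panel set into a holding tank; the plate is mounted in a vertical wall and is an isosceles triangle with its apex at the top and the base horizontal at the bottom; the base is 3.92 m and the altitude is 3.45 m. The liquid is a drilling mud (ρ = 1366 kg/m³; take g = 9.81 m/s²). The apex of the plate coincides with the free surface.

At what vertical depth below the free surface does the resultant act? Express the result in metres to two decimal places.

γ = ρg = 1366 × 9.81 / 1000 = 13.40046 kN/m³.
With the apex up, the centroid sits 2h/3 = 2 × 3.45/3 = 2.3 m below the apex, so the centroid depth is h_c = 2.3 m.
A = ½ × 3.92 × 3.45 = 6.762 m².
Resultant F = γ·h_c·A = 13.40046 × 2.3 × 6.762 = 208.412 kN.
I_c = b·h³/36 = 3.92 × 3.45³/36 = 4.47137 m⁴.
Centre of pressure: y_p = y_c + I_c/(y_c·A) = 2.3 + 4.47137/(2.3 × 6.762) = 2.3 + 0.2875 = 2.5875 m along the plane.

h_p = 2.59 m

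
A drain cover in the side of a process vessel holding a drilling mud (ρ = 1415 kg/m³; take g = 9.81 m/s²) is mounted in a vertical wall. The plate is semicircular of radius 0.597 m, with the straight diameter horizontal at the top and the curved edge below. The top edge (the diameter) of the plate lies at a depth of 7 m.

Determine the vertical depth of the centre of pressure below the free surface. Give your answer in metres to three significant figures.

h_p = 7.26 m

γ = ρg = 1415 × 9.81 / 1000 = 13.88115 kN/m³.
The centroid of a semicircle lies 4r/(3π) = 0.253375 m from the diameter, here below the top edge, so the centroid depth is h_c = 7 + 0.253375 = 7.25338 m.
A = πr²/2 = π × 0.597²/2 = 0.559846 m².
Resultant F = γ·h_c·A = 13.88115 × 7.25338 × 0.559846 = 56.3682 kN.
I_c = (π/8 − 8/(9π))·r⁴ = 0.109757 × 0.597⁴ = 0.0139421 m⁴.
Centre of pressure: y_p = y_c + I_c/(y_c·A) = 7.25338 + 0.0139421/(7.25338 × 0.559846) = 7.25338 + 0.00343336 = 7.25681 m along the plane.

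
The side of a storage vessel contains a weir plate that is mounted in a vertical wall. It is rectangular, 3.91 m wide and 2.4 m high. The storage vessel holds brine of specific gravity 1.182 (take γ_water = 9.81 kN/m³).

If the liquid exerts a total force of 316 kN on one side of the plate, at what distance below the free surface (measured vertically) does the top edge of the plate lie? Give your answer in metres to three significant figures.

γ = 1.182 × 9.81 = 11.59542 kN/m³.
A = 3.91 × 2.4 = 9.384 m².
From F = γ·h_c·A, the centroid depth is h_c = 316/(11.59542 × 9.384) = 2.90411 m.
The centroid lies 2.4/2 = 1.2 m below the top edge, so the top edge sits at h_top = 2.90411 − 1.2 = 1.70411 m below the surface.

d_top ≈ 1.70 m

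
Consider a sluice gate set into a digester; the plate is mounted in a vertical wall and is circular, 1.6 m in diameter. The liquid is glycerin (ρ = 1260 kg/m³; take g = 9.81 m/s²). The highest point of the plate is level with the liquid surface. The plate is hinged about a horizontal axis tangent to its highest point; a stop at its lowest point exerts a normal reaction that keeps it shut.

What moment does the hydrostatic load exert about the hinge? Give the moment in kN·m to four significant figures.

M ≈ 19.88 kN·m

γ = ρg = 1260 × 9.81 / 1000 = 12.3606 kN/m³.
The centroid is at the centre, 0.8 m below the top of the plate, so the centroid depth is h_c = 0.8 m.
A = π(0.8)² = 2.01062 m².
Resultant F = γ·h_c·A = 12.3606 × 0.8 × 2.01062 = 19.882 kN.
I_c = πr⁴/4 = π × 0.8⁴/4 = 0.321699 m⁴.
Centre of pressure: y_p = y_c + I_c/(y_c·A) = 0.8 + 0.321699/(0.8 × 2.01062) = 0.8 + 0.2 = 1 m along the plane.
The resultant acts 0.8 + 0.2 = 1 m (along the plate) below the hinge at the top edge, so the moment about the hinge is M = F × 1 = 19.882 × 1 = 19.882 kN·m.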